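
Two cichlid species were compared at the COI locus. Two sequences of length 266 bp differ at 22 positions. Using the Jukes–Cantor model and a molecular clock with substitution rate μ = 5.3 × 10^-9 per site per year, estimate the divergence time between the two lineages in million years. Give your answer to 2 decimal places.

p = 22/266 ≈ 0.082707.
d = −(3/4) ln(1 − 4p/3) = −0.75 ln(1 − 0.110276) = −0.75 ln(0.889724)
  = −0.75 × (-0.116844) = 0.087633 substitutions/site.
Under a molecular clock d = 2μt, so t = d/(2μ) = 0.087633 / (2 × 5.3 × 10^-9) = 8.27 million years.

8.27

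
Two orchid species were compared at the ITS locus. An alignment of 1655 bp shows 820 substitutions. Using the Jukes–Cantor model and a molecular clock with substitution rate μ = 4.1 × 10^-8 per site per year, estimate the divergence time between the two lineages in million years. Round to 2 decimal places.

p = 820/1655 ≈ 0.495468.
d = −(3/4) ln(1 − 4p/3) = −0.75 ln(1 − 0.660624) = −0.75 ln(0.339376)
  = −0.75 × (-1.080647) = 0.810485 substitutions/site.
Under a molecular clock d = 2μt, so t = d/(2μ) = 0.810485 / (2 × 4.1 × 10^-8) = 9.88 million years.

9.88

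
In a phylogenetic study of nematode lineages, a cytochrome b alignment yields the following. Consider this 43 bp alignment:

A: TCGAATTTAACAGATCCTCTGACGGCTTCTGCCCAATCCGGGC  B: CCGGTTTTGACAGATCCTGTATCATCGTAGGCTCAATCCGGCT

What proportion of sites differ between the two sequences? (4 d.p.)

0.3488

The sequences differ at 15 of 43 positions.
p = 15/43 = 0.348837… ≈ 0.3488 (to 4 d.p.).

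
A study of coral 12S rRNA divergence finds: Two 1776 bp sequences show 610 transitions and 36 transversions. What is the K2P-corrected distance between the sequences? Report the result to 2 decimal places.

P = 610/1776 ≈ 0.343468 and Q = 36/1776 ≈ 0.02027.
Under the Kimura two-parameter model, d = −½ ln(1 − 2P − Q) − ¼ ln(1 − 2Q).
1 − 2P − Q = 0.292794, giving −½ ln(0.292794) = 0.614143.
1 − 2Q = 0.95946, giving −¼ ln(0.95946) = 0.010346.
d = 0.614143 + 0.010346 = 0.624489.

0.62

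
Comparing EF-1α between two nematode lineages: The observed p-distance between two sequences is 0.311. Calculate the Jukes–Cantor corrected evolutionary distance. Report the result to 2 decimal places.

d = −(3/4) ln(1 − 4p/3) = −0.75 ln(1 − 0.414667) = −0.75 ln(0.585333)
  = −0.75 × (-0.535574) = 0.401681 substitutions/site.

0.40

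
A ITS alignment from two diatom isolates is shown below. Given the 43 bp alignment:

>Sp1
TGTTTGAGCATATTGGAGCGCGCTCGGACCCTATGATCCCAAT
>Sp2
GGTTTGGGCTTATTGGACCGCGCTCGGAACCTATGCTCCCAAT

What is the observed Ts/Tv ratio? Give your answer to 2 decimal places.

0.20

Transitions are A↔G and C↔T; transversions are all other mismatches.
Transitions: 1. Transversions: 5.
R = 1/5 = 0.20.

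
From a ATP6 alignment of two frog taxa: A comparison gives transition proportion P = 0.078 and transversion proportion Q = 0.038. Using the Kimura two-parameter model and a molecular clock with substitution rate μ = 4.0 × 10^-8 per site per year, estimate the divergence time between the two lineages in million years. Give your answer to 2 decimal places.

1.59

Under the Kimura two-parameter model, d = −½ ln(1 − 2P − Q) − ¼ ln(1 − 2Q).
1 − 2P − Q = 0.806, giving −½ ln(0.806) = 0.107836.
1 − 2Q = 0.924, giving −¼ ln(0.924) = 0.019761.
d = 0.107836 + 0.019761 = 0.127597.
Under a molecular clock d = 2μt, so t = d/(2μ) = 0.127597 / (2 × 4.0 × 10^-8) = 1.59 million years.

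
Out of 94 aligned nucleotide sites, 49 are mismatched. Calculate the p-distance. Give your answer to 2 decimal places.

0.52

p = 49/94 = 0.521276… ≈ 0.52 (to 2 d.p.).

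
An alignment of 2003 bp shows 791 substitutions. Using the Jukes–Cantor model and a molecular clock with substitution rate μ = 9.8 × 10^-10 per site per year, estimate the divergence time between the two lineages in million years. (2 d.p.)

p = 791/2003 ≈ 0.394908.
d = −(3/4) ln(1 − 4p/3) = −0.75 ln(1 − 0.526544) = −0.75 ln(0.473456)
  = −0.75 × (-0.747696) = 0.560772 substitutions/site.
Under a molecular clock d = 2μt, so t = d/(2μ) = 0.560772 / (2 × 9.8 × 10^-10) = 286.11 million years.

286.11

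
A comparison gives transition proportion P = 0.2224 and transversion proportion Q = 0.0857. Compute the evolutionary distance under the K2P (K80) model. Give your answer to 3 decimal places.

0.425

Under the Kimura two-parameter model, d = −½ ln(1 − 2P − Q) − ¼ ln(1 − 2Q).
1 − 2P − Q = 0.4695, giving −½ ln(0.4695) = 0.378043.
1 − 2Q = 0.8286, giving −¼ ln(0.8286) = 0.047004.
d = 0.378043 + 0.047004 = 0.425047.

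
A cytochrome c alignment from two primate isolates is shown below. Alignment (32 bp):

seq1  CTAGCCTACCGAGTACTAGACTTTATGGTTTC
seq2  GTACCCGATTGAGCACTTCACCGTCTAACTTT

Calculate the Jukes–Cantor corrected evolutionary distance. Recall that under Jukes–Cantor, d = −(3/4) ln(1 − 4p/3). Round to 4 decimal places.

The sequences differ at 15 of 32 sites, so p = 15/32 = 0.46875.
d = −(3/4) ln(1 − 4p/3) = −0.75 ln(1 − 0.625) = −0.75 ln(0.375)
  = −0.75 × (-0.980829) = 0.735622 substitutions/site.

0.7356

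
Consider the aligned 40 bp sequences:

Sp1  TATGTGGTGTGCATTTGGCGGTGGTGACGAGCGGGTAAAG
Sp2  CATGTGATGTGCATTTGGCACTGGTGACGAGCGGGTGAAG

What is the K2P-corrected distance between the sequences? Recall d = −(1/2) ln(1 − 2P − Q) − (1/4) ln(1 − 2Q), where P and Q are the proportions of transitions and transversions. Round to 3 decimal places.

0.140

Of 40 sites, 4 differences are transitions and 1 are transversions, so P = 4/40 = 0.1 and Q = 1/40 = 0.025.
Under the Kimura two-parameter model, d = −½ ln(1 − 2P − Q) − ¼ ln(1 − 2Q).
1 − 2P − Q = 0.775, giving −½ ln(0.775) = 0.127446.
1 − 2Q = 0.95, giving −¼ ln(0.95) = 0.012823.
d = 0.127446 + 0.012823 = 0.140269.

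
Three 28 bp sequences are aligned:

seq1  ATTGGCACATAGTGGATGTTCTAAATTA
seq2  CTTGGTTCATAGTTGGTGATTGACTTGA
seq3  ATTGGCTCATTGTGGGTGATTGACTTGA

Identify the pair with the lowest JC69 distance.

seq1–seq2: 11/28 differ, p = 0.393, d = 0.556.
seq1–seq3: 9/28 differ, p = 0.321, d = 0.420.
seq2–seq3: 4/28 differ, p = 0.143, d = 0.158.
The smallest distance is between seq2 and seq3.

seq2 and seq3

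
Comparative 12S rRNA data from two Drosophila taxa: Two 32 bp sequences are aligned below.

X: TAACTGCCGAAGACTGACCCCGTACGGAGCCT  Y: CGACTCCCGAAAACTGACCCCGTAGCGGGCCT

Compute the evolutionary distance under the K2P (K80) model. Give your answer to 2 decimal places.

Of 32 sites, 4 differences are transitions and 3 are transversions, so P = 4/32 = 0.125 and Q = 3/32 = 0.09375.
Under the Kimura two-parameter model, d = −½ ln(1 − 2P − Q) − ¼ ln(1 − 2Q).
1 − 2P − Q = 0.65625, giving −½ ln(0.65625) = 0.210607.
1 − 2Q = 0.8125, giving −¼ ln(0.8125) = 0.051910.
d = 0.210607 + 0.051910 = 0.262517.

0.26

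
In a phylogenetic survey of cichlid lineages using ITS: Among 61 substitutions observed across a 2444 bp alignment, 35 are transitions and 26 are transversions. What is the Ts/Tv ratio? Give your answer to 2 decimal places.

R = 35/26 = 1.346153… ≈ 1.35 (to 2 d.p.).

1.35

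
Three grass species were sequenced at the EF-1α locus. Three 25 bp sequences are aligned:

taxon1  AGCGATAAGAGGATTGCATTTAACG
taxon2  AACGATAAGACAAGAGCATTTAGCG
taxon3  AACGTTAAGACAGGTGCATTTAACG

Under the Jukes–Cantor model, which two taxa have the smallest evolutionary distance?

taxon1–taxon2: 6/25 differ, p = 0.240, d = 0.289.
taxon1–taxon3: 6/25 differ, p = 0.240, d = 0.289.
taxon2–taxon3: 4/25 differ, p = 0.160, d = 0.180.
The smallest distance is between taxon2 and taxon3.

taxon2 and taxon3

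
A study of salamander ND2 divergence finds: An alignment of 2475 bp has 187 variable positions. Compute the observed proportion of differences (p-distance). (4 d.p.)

0.0756

p = 187/2475 = 0.075555… ≈ 0.0756 (to 4 d.p.).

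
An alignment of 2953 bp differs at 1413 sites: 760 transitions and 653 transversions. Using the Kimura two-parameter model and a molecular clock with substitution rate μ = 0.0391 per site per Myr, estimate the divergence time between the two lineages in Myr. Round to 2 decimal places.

10.38

P = 760/2953 ≈ 0.257365 and Q = 653/2953 ≈ 0.221131.
Under the Kimura two-parameter model, d = −½ ln(1 − 2P − Q) − ¼ ln(1 − 2Q).
1 − 2P − Q = 0.264139, giving −½ ln(0.264139) = 0.665640.
1 − 2Q = 0.557738, giving −¼ ln(0.557738) = 0.145966.
d = 0.665640 + 0.145966 = 0.811606.
Under a molecular clock d = 2μt, so t = d/(2μ) = 0.811606 / (2 × 0.0391) = 10.38 Myr.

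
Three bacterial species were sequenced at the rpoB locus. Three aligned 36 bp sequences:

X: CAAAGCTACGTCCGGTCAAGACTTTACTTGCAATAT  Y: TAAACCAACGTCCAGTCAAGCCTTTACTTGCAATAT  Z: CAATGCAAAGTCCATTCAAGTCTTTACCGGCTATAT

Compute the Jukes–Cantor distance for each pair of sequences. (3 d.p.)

X–Y: 5/36 sites differ → p ≈ 0.138889, d = −0.75 ln(1 − 0.185185) = 0.153596 ≈ 0.154.
X–Z: 9/36 sites differ → p = 0.25, d = −0.75 ln(1 − 0.333333) = 0.304098 ≈ 0.304.
Y–Z: 9/36 sites differ → p = 0.25, d = −0.75 ln(1 − 0.333333) = 0.304098 ≈ 0.304.

d(X,Y) = 0.154, d(X,Z) = 0.304, d(Y,Z) = 0.304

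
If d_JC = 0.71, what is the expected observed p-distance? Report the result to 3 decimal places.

0.459

p = (3/4)(1 − e^(−4d/3)) = 0.75 × (1 − e^(-0.946667)) = 0.75 × (1 − 0.388032) = 0.458976.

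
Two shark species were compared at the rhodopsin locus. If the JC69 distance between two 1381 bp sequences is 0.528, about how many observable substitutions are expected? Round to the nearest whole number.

523

Invert JC69: p = (3/4)(1 − e^(−4d/3)) = 0.75 × (1 − e^(-0.704)) = 0.75 × (1 − 0.494603) = 0.379048.
Expected differing sites = pL ≈ 0.379048 × 1381 = 523.465288 ≈ 523.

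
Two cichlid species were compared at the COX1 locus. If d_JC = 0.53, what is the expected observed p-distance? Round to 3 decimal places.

0.380

p = (3/4)(1 − e^(−4d/3)) = 0.75 × (1 − e^(-0.706667)) = 0.75 × (1 − 0.493286) = 0.380036.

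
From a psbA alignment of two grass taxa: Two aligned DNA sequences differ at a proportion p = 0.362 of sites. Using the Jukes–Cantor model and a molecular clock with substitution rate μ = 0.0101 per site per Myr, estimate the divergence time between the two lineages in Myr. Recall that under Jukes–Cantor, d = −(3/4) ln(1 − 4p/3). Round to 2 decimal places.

24.47

d = −(3/4) ln(1 − 4p/3) = −0.75 ln(1 − 0.482667) = −0.75 ln(0.517333)
  = −0.75 × (-0.659069) = 0.494302 substitutions/site.
Under a molecular clock d = 2μt, so t = d/(2μ) = 0.494302 / (2 × 0.0101) = 24.47 Myr.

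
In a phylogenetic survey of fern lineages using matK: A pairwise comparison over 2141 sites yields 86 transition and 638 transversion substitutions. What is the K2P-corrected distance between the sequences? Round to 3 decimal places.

0.464

P = 86/2141 ≈ 0.040168 and Q = 638/2141 ≈ 0.297992.
Under the Kimura two-parameter model, d = −½ ln(1 − 2P − Q) − ¼ ln(1 − 2Q).
1 − 2P − Q = 0.621672, giving −½ ln(0.621672) = 0.237671.
1 − 2Q = 0.404016, giving −¼ ln(0.404016) = 0.226575.
d = 0.237671 + 0.226575 = 0.464246.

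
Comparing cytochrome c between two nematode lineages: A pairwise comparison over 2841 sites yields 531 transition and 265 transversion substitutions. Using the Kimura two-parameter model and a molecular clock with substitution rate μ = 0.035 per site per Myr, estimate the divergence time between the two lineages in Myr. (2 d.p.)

5.23

P = 531/2841 ≈ 0.186906 and Q = 265/2841 ≈ 0.093277.
Under the Kimura two-parameter model, d = −½ ln(1 − 2P − Q) − ¼ ln(1 − 2Q).
1 − 2P − Q = 0.532911, giving −½ ln(0.532911) = 0.314700.
1 − 2Q = 0.813446, giving −¼ ln(0.813446) = 0.051619.
d = 0.314700 + 0.051619 = 0.366319.
Under a molecular clock d = 2μt, so t = d/(2μ) = 0.366319 / (2 × 0.035) = 5.23 Myr.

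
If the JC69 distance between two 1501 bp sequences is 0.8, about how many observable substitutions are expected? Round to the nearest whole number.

Invert JC69: p = (3/4)(1 − e^(−4d/3)) = 0.75 × (1 − e^(-1.066667)) = 0.75 × (1 − 0.344154) = 0.491885.
Expected differing sites = pL ≈ 0.491885 × 1501 = 738.319385 ≈ 738.

738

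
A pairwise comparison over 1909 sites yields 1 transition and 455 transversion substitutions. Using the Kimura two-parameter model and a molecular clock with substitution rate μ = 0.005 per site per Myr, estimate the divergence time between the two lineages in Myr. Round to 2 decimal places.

29.87

P = 1/1909 ≈ 0.000524 and Q = 455/1909 ≈ 0.238345.
Under the Kimura two-parameter model, d = −½ ln(1 − 2P − Q) − ¼ ln(1 − 2Q).
1 − 2P − Q = 0.760607, giving −½ ln(0.760607) = 0.136819.
1 − 2Q = 0.52331, giving −¼ ln(0.52331) = 0.161895.
d = 0.136819 + 0.161895 = 0.298714.
Under a molecular clock d = 2μt, so t = d/(2μ) = 0.298714 / (2 × 0.005) = 29.87 Myr.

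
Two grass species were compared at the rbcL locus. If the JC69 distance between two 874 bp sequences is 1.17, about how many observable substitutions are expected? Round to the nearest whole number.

Invert JC69: p = (3/4)(1 − e^(−4d/3)) = 0.75 × (1 − e^(-1.56)) = 0.75 × (1 − 0.210136) = 0.592398.
Expected differing sites = pL ≈ 0.592398 × 874 = 517.755852 ≈ 518.

518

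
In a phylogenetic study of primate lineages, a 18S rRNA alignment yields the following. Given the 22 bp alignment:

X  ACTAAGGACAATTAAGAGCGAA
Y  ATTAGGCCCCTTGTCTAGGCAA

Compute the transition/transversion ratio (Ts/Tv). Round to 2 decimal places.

Transitions are A↔G and C↔T; transversions are all other mismatches.
Transitions: 2. Transversions: 10.
R = 2/10 = 0.20.

0.20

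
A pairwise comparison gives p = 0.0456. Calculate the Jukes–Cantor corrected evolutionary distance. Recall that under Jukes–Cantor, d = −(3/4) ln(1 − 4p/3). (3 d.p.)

0.047

d = −(3/4) ln(1 − 4p/3) = −0.75 ln(1 − 0.0608) = −0.75 ln(0.9392)
  = −0.75 × (-0.062727) = 0.047045 substitutions/site.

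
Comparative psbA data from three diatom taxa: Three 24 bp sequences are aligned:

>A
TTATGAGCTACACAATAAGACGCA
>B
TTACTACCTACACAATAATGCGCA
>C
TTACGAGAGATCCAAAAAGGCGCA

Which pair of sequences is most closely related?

A and B

A–B: 5/24 differ, p = 0.208, d = 0.244.
A–C: 7/24 differ, p = 0.292, d = 0.369.
B–C: 8/24 differ, p = 0.333, d = 0.441.
The smallest distance is between A and B.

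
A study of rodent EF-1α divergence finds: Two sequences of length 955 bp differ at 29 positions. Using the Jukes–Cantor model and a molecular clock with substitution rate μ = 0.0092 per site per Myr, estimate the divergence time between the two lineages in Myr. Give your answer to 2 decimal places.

1.68

p = 29/955 ≈ 0.030366.
d = −(3/4) ln(1 − 4p/3) = −0.75 ln(1 − 0.040488) = −0.75 ln(0.959512)
  = −0.75 × (-0.041330) = 0.030998 substitutions/site.
Under a molecular clock d = 2μt, so t = d/(2μ) = 0.030998 / (2 × 0.0092) = 1.68 Myr.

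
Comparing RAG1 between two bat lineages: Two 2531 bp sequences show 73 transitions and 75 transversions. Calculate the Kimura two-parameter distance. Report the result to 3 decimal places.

P = 73/2531 ≈ 0.028842 and Q = 75/2531 ≈ 0.029633.
Under the Kimura two-parameter model, d = −½ ln(1 − 2P − Q) − ¼ ln(1 − 2Q).
1 − 2P − Q = 0.912683, giving −½ ln(0.912683) = 0.045683.
1 − 2Q = 0.940734, giving −¼ ln(0.940734) = 0.015274.
d = 0.045683 + 0.015274 = 0.060957.

0.061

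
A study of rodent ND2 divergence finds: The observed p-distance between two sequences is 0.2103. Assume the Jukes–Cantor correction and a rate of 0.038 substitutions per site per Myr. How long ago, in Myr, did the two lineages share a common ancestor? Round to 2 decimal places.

d = −(3/4) ln(1 − 4p/3) = −0.75 ln(1 − 0.2804) = −0.75 ln(0.7196)
  = −0.75 × (-0.329060) = 0.246795 substitutions/site.
Under a molecular clock d = 2μt, so t = d/(2μ) = 0.246795 / (2 × 0.038) = 3.25 Myr.

3.25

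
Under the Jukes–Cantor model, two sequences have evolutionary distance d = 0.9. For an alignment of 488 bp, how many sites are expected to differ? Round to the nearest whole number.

256

Invert JC69: p = (3/4)(1 − e^(−4d/3)) = 0.75 × (1 − e^(-1.2)) = 0.75 × (1 − 0.301194) = 0.524105.
Expected differing sites = pL ≈ 0.524105 × 488 = 255.76324 ≈ 256.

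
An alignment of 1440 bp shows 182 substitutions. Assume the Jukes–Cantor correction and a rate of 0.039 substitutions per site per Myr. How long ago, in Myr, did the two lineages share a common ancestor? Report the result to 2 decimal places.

p = 182/1440 ≈ 0.126389.
d = −(3/4) ln(1 − 4p/3) = −0.75 ln(1 − 0.168519) = −0.75 ln(0.831481)
  = −0.75 × (-0.184547) = 0.138410 substitutions/site.
Under a molecular clock d = 2μt, so t = d/(2μ) = 0.138410 / (2 × 0.039) = 1.77 Myr.

1.77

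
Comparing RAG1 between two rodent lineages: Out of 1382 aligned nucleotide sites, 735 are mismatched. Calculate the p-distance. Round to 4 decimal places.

0.5318

p = 735/1382 = 0.531837… ≈ 0.5318 (to 4 d.p.).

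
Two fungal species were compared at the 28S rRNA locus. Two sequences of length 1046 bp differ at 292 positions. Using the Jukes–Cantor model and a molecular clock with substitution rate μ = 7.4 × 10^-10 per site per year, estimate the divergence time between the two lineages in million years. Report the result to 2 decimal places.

235.92

p = 292/1046 ≈ 0.279159.
d = −(3/4) ln(1 − 4p/3) = −0.75 ln(1 − 0.372212) = −0.75 ln(0.627788)
  = −0.75 × (-0.465553) = 0.349165 substitutions/site.
Under a molecular clock d = 2μt, so t = d/(2μ) = 0.349165 / (2 × 7.4 × 10^-10) = 235.92 million years.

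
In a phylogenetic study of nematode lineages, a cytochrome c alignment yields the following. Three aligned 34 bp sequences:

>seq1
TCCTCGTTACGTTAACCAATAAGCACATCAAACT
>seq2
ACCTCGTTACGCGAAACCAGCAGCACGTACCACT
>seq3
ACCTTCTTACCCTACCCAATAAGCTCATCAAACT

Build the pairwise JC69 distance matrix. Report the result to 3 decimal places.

d(seq1,seq2) = 0.423, d(seq1,seq3) = 0.241, d(seq2,seq3) = 0.597

seq1–seq2: 11/34 sites differ → p ≈ 0.323529, d = −0.75 ln(1 − 0.431372) = 0.423397 ≈ 0.423.
seq1–seq3: 7/34 sites differ → p ≈ 0.205882, d = −0.75 ln(1 − 0.274509) = 0.240680 ≈ 0.241.
seq2–seq3: 14/34 sites differ → p ≈ 0.411765, d = −0.75 ln(1 − 0.54902) = 0.597249 ≈ 0.597.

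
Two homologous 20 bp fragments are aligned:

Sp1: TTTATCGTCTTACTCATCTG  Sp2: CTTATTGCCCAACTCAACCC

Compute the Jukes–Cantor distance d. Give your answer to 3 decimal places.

0.572

The sequences differ at 8 of 20 sites (1, 6, 8, 10, 11, 17, 19, 20), so p = 8/20 = 0.4.
d = −(3/4) ln(1 − 4p/3) = −0.75 ln(1 − 0.533333) = −0.75 ln(0.466667)
  = −0.75 × (-0.762139) = 0.571604 substitutions/site.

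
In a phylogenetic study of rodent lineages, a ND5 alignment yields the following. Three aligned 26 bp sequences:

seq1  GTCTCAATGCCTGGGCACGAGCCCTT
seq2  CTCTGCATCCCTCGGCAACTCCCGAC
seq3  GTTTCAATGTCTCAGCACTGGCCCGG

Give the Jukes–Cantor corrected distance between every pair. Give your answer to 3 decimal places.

d(seq1,seq2) = 0.717, d(seq1,seq3) = 0.396, d(seq2,seq3) = 0.949

seq1–seq2: 12/26 sites differ → p ≈ 0.461538, d = −0.75 ln(1 − 0.615384) = 0.716632 ≈ 0.717.
seq1–seq3: 8/26 sites differ → p ≈ 0.307692, d = −0.75 ln(1 − 0.410256) = 0.396050 ≈ 0.396.
seq2–seq3: 14/26 sites differ → p ≈ 0.538462, d = −0.75 ln(1 − 0.717949) = 0.949251 ≈ 0.949.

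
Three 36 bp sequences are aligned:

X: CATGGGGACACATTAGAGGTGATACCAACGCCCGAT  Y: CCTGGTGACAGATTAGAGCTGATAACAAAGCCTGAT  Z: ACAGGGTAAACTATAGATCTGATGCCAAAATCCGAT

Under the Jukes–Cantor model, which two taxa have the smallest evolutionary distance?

X and Y

X–Y: 7/36 differ, p = 0.194, d = 0.225.
X–Z: 13/36 differ, p = 0.361, d = 0.493.
Y–Z: 14/36 differ, p = 0.389, d = 0.548.
The smallest distance is between X and Y.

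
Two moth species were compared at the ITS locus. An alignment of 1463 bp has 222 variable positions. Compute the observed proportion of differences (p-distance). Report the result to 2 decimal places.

0.15

p = 222/1463 = 0.151742… ≈ 0.15 (to 2 d.p.).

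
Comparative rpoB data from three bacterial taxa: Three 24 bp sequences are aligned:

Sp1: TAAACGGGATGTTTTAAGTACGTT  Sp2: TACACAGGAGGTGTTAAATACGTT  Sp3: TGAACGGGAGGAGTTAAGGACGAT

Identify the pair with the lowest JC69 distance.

Sp1–Sp2: 5/24 differ, p = 0.208, d = 0.244.
Sp1–Sp3: 6/24 differ, p = 0.250, d = 0.304.
Sp2–Sp3: 7/24 differ, p = 0.292, d = 0.369.
The smallest distance is between Sp1 and Sp2.

Sp1 and Sp2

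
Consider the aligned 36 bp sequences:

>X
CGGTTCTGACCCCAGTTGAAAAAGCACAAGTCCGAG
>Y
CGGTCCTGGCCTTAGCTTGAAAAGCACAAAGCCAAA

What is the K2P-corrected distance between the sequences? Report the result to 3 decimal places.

Of 36 sites, 9 differences are transitions and 2 are transversions, so P = 9/36 = 0.25 and Q = 2/36 ≈ 0.055556.
Under the Kimura two-parameter model, d = −½ ln(1 − 2P − Q) − ¼ ln(1 − 2Q).
1 − 2P − Q = 0.444444, giving −½ ln(0.444444) = 0.405466.
1 − 2Q = 0.888888, giving −¼ ln(0.888888) = 0.029446.
d = 0.405466 + 0.029446 = 0.434912.

0.435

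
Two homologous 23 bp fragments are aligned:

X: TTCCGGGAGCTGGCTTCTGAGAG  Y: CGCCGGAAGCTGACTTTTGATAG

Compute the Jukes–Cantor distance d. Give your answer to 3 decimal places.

0.321

The sequences differ at 6 of 23 sites (1, 2, 7, 13, 17, 21), so p = 6/23 ≈ 0.26087.
d = −(3/4) ln(1 − 4p/3) = −0.75 ln(1 − 0.347827) = −0.75 ln(0.652173)
  = −0.75 × (-0.427445) = 0.320584 substitutions/site.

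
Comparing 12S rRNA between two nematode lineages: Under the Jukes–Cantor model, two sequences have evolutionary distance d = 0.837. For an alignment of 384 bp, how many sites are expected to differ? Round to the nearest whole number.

Invert JC69: p = (3/4)(1 − e^(−4d/3)) = 0.75 × (1 − e^(-1.116)) = 0.75 × (1 − 0.327588) = 0.504309.
Expected differing sites = pL ≈ 0.504309 × 384 = 193.654656 ≈ 194.

194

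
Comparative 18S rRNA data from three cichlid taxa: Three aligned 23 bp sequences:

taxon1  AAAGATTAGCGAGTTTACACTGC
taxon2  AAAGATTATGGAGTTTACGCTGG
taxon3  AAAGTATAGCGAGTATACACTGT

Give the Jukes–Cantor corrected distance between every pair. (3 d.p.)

taxon1–taxon2: 4/23 sites differ → p ≈ 0.173913, d = −0.75 ln(1 − 0.231884) = 0.197861 ≈ 0.198.
taxon1–taxon3: 4/23 sites differ → p ≈ 0.173913, d = −0.75 ln(1 − 0.231884) = 0.197861 ≈ 0.198.
taxon2–taxon3: 7/23 sites differ → p ≈ 0.304348, d = −0.75 ln(1 − 0.405797) = 0.390401 ≈ 0.390.

d(taxon1,taxon2) = 0.198, d(taxon1,taxon3) = 0.198, d(taxon2,taxon3) = 0.390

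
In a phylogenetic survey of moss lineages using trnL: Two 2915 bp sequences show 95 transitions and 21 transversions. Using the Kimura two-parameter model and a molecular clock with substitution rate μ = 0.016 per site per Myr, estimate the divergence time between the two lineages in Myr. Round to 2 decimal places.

1.29

P = 95/2915 ≈ 0.03259 and Q = 21/2915 ≈ 0.007204.
Under the Kimura two-parameter model, d = −½ ln(1 − 2P − Q) − ¼ ln(1 − 2Q).
1 − 2P − Q = 0.927616, giving −½ ln(0.927616) = 0.037569.
1 − 2Q = 0.985592, giving −¼ ln(0.985592) = 0.003628.
d = 0.037569 + 0.003628 = 0.041197.
Under a molecular clock d = 2μt, so t = d/(2μ) = 0.041197 / (2 × 0.016) = 1.29 Myr.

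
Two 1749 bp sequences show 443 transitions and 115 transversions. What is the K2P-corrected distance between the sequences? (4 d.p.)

P = 443/1749 ≈ 0.253288 and Q = 115/1749 ≈ 0.065752.
Under the Kimura two-parameter model, d = −½ ln(1 − 2P − Q) − ¼ ln(1 − 2Q).
1 − 2P − Q = 0.427672, giving −½ ln(0.427672) = 0.424699.
1 − 2Q = 0.868496, giving −¼ ln(0.868496) = 0.035248.
d = 0.424699 + 0.035248 = 0.459947.

0.4599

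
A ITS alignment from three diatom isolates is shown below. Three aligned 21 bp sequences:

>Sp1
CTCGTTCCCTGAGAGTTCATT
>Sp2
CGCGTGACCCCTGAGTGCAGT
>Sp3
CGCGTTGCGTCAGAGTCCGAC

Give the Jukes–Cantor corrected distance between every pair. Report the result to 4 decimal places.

d(Sp1,Sp2) = 0.5319, d(Sp1,Sp3) = 0.5319, d(Sp2,Sp3) = 0.6355

Sp1–Sp2: 8/21 sites differ → p ≈ 0.380952, d = −0.75 ln(1 − 0.507936) = 0.531860 ≈ 0.5319.
Sp1–Sp3: 8/21 sites differ → p ≈ 0.380952, d = −0.75 ln(1 − 0.507936) = 0.531860 ≈ 0.5319.
Sp2–Sp3: 9/21 sites differ → p ≈ 0.428571, d = −0.75 ln(1 − 0.571428) = 0.635472 ≈ 0.6355.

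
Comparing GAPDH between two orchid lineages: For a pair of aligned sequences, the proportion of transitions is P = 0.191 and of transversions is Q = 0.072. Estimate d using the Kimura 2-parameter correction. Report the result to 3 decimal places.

Under the Kimura two-parameter model, d = −½ ln(1 − 2P − Q) − ¼ ln(1 − 2Q).
1 − 2P − Q = 0.546, giving −½ ln(0.546) = 0.302568.
1 − 2Q = 0.856, giving −¼ ln(0.856) = 0.038871.
d = 0.302568 + 0.038871 = 0.341439.

0.341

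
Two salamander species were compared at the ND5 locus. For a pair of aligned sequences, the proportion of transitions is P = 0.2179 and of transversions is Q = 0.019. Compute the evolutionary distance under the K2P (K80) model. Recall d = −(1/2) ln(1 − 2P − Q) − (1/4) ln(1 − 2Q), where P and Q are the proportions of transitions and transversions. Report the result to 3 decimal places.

Under the Kimura two-parameter model, d = −½ ln(1 − 2P − Q) − ¼ ln(1 − 2Q).
1 − 2P − Q = 0.5452, giving −½ ln(0.5452) = 0.303301.
1 − 2Q = 0.962, giving −¼ ln(0.962) = 0.009685.
d = 0.303301 + 0.009685 = 0.312986.

0.313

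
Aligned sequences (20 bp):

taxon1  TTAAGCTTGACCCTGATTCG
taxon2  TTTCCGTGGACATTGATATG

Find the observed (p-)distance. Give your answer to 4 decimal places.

The sequences differ at 9 of 20 positions (sites 3, 4, 5, 6, 8, 12, 13, 18, 19).
p = 9/20 = 0.4500.

0.4500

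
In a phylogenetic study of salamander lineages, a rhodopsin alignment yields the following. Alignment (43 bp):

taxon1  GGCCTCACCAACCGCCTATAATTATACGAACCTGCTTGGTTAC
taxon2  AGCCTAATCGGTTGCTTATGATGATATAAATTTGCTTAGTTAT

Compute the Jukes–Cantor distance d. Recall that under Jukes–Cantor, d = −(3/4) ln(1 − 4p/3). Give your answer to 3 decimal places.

0.514

The sequences differ at 16 of 43 sites, so p = 16/43 ≈ 0.372093.
d = −(3/4) ln(1 − 4p/3) = −0.75 ln(1 − 0.496124) = −0.75 ln(0.503876)
  = −0.75 × (-0.685425) = 0.514069 substitutions/site.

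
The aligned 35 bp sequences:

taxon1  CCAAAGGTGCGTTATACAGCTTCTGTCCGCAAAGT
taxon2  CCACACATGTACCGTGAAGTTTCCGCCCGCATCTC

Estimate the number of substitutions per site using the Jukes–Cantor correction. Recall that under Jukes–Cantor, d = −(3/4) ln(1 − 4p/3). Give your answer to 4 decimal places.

0.7823

The sequences differ at 17 of 35 sites, so p = 17/35 ≈ 0.485714.
d = −(3/4) ln(1 − 4p/3) = −0.75 ln(1 − 0.647619) = −0.75 ln(0.352381)
  = −0.75 × (-1.043042) = 0.782282 substitutions/site.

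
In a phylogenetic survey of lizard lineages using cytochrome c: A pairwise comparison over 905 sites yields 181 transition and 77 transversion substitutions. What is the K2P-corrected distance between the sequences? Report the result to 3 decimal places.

0.379

P = 181/905 = 0.2 and Q = 77/905 ≈ 0.085083.
Under the Kimura two-parameter model, d = −½ ln(1 − 2P − Q) − ¼ ln(1 − 2Q).
1 − 2P − Q = 0.514917, giving −½ ln(0.514917) = 0.331875.
1 − 2Q = 0.829834, giving −¼ ln(0.829834) = 0.046632.
d = 0.331875 + 0.046632 = 0.378507.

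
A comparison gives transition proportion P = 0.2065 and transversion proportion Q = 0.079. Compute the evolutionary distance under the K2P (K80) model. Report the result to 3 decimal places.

0.382

Under the Kimura two-parameter model, d = −½ ln(1 − 2P − Q) − ¼ ln(1 − 2Q).
1 − 2P − Q = 0.508, giving −½ ln(0.508) = 0.338637.
1 − 2Q = 0.842, giving −¼ ln(0.842) = 0.042994.
d = 0.338637 + 0.042994 = 0.381631.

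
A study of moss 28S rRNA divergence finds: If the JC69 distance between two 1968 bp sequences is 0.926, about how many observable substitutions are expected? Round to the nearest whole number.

Invert JC69: p = (3/4)(1 − e^(−4d/3)) = 0.75 × (1 − e^(-1.234667)) = 0.75 × (1 − 0.290932) = 0.531801.
Expected differing sites = pL ≈ 0.531801 × 1968 = 1046.584368 ≈ 1047.

1047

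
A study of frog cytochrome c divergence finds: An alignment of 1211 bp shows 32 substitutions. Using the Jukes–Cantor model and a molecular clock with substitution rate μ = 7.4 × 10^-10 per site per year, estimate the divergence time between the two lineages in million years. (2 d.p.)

18.18

p = 32/1211 ≈ 0.026424.
d = −(3/4) ln(1 − 4p/3) = −0.75 ln(1 − 0.035232) = −0.75 ln(0.964768)
  = −0.75 × (-0.035868) = 0.026901 substitutions/site.
Under a molecular clock d = 2μt, so t = d/(2μ) = 0.026901 / (2 × 7.4 × 10^-10) = 18.18 million years.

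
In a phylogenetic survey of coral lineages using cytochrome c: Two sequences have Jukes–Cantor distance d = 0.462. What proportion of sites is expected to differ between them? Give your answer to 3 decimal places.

0.345

p = (3/4)(1 − e^(−4d/3)) = 0.75 × (1 − e^(-0.616)) = 0.75 × (1 − 0.540101) = 0.344924.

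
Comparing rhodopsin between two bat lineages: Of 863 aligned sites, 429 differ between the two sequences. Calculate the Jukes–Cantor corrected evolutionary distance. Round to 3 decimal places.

p = 429/863 ≈ 0.497103.
d = −(3/4) ln(1 − 4p/3) = −0.75 ln(1 − 0.662804) = −0.75 ln(0.337196)
  = −0.75 × (-1.087091) = 0.815318 substitutions/site.

0.815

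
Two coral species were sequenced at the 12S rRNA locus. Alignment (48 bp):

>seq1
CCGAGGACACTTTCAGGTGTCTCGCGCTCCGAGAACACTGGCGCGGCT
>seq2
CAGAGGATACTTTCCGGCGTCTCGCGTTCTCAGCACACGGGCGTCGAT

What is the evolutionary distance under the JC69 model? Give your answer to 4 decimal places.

The sequences differ at 12 of 48 sites, so p = 12/48 = 0.25.
d = −(3/4) ln(1 − 4p/3) = −0.75 ln(1 − 0.333333) = −0.75 ln(0.666667)
  = −0.75 × (-0.405465) = 0.304099 substitutions/site.

0.3041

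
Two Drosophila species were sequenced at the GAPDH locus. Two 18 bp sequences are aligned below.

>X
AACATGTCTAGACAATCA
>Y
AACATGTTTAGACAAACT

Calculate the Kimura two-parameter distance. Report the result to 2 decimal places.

Of 18 sites, 1 differences are transitions and 2 are transversions, so P = 1/18 ≈ 0.055556 and Q = 2/18 ≈ 0.111111.
Under the Kimura two-parameter model, d = −½ ln(1 − 2P − Q) − ¼ ln(1 − 2Q).
1 − 2P − Q = 0.777777, giving −½ ln(0.777777) = 0.125658.
1 − 2Q = 0.777778, giving −¼ ln(0.777778) = 0.062829.
d = 0.125658 + 0.062829 = 0.188487.

0.19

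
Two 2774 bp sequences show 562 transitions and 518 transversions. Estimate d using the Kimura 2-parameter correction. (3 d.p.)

P = 562/2774 ≈ 0.202596 and Q = 518/2774 ≈ 0.186734.
Under the Kimura two-parameter model, d = −½ ln(1 − 2P − Q) − ¼ ln(1 − 2Q).
1 − 2P − Q = 0.408074, giving −½ ln(0.408074) = 0.448153.
1 − 2Q = 0.626532, giving −¼ ln(0.626532) = 0.116889.
d = 0.448153 + 0.116889 = 0.565042.

0.565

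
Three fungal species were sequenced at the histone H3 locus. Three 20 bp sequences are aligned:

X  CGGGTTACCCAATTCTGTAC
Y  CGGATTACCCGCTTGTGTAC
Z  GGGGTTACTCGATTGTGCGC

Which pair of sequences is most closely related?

X and Y

X–Y: 4/20 differ, p = 0.200, d = 0.233.
X–Z: 6/20 differ, p = 0.300, d = 0.383.
Y–Z: 6/20 differ, p = 0.300, d = 0.383.
The smallest distance is between X and Y.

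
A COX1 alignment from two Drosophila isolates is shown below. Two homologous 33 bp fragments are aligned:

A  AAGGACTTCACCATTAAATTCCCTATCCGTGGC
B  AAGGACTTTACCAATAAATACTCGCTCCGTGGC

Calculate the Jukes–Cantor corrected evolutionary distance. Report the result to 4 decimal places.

The sequences differ at 6 of 33 sites (9, 14, 20, 22, 24, 25), so p = 6/33 ≈ 0.181818.
d = −(3/4) ln(1 − 4p/3) = −0.75 ln(1 − 0.242424) = −0.75 ln(0.757576)
  = −0.75 × (-0.277631) = 0.208223 substitutions/site.

0.2082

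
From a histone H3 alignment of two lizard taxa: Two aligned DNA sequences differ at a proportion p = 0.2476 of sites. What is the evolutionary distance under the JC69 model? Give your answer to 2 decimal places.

d = −(3/4) ln(1 − 4p/3) = −0.75 ln(1 − 0.330133) = −0.75 ln(0.669867)
  = −0.75 × (-0.400676) = 0.300507 substitutions/site.

0.30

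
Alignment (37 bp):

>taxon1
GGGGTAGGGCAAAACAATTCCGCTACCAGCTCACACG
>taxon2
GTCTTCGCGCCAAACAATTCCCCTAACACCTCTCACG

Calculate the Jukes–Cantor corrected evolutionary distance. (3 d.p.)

The sequences differ at 10 of 37 sites (2, 3, 4, 6, 8, 11, 22, 26, 29, 33), so p = 10/37 ≈ 0.27027.
d = −(3/4) ln(1 − 4p/3) = −0.75 ln(1 − 0.36036) = −0.75 ln(0.63964)
  = −0.75 × (-0.446850) = 0.335138 substitutions/site.

0.335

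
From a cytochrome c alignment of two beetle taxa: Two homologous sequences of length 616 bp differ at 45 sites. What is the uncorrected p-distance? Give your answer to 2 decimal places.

p = 45/616 = 0.073051… ≈ 0.07 (to 2 d.p.).

0.07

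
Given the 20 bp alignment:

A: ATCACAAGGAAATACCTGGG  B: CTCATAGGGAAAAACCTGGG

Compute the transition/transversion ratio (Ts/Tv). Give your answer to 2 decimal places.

1.00

Transitions are A↔G and C↔T; transversions are all other mismatches.
Transitions: 2. Transversions: 2.
R = 2/2 = 1.00.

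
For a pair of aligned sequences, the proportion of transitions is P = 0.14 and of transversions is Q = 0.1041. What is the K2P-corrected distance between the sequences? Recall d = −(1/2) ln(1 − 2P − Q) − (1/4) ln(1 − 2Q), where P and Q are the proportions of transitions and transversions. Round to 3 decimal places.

Under the Kimura two-parameter model, d = −½ ln(1 − 2P − Q) − ¼ ln(1 − 2Q).
1 − 2P − Q = 0.6159, giving −½ ln(0.6159) = 0.242335.
1 − 2Q = 0.7918, giving −¼ ln(0.7918) = 0.058362.
d = 0.242335 + 0.058362 = 0.300697.

0.301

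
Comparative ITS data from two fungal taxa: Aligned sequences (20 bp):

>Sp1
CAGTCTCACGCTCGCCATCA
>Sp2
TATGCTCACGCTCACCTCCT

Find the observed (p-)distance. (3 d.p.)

0.350

The sequences differ at 7 of 20 positions (sites 1, 3, 4, 14, 17, 18, 20).
p = 7/20 = 0.350.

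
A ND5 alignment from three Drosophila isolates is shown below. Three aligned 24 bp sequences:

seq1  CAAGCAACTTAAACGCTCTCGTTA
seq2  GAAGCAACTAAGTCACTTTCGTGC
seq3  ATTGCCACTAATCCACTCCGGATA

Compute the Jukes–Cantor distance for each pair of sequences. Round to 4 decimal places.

seq1–seq2: 8/24 sites differ → p ≈ 0.333333, d = −0.75 ln(1 − 0.444444) = 0.440839 ≈ 0.4408.
seq1–seq3: 11/24 sites differ → p ≈ 0.458333, d = −0.75 ln(1 − 0.611111) = 0.708346 ≈ 0.7083.
seq2–seq3: 12/24 sites differ → p = 0.5, d = −0.75 ln(1 − 0.666667) = 0.823960 ≈ 0.8240.

d(seq1,seq2) = 0.4408, d(seq1,seq3) = 0.7083, d(seq2,seq3) = 0.8240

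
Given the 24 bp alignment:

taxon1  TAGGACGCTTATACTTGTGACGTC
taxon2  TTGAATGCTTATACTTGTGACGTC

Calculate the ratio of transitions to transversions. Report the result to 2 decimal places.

Transitions are A↔G and C↔T; transversions are all other mismatches.
Transitions: 2. Transversions: 1.
R = 2/1 = 2.00.

2.00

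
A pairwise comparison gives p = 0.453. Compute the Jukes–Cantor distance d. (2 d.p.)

0.69

d = −(3/4) ln(1 − 4p/3) = −0.75 ln(1 − 0.604) = −0.75 ln(0.396)
  = −0.75 × (-0.926341) = 0.694756 substitutions/site.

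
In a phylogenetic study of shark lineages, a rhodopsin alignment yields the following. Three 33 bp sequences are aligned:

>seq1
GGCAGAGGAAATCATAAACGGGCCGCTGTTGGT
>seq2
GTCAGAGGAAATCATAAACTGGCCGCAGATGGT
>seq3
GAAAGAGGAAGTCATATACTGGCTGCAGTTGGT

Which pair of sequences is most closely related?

seq1 and seq2

seq1–seq2: 4/33 differ, p = 0.121, d = 0.132.
seq1–seq3: 7/33 differ, p = 0.212, d = 0.249.
seq2–seq3: 6/33 differ, p = 0.182, d = 0.208.
The smallest distance is between seq1 and seq2.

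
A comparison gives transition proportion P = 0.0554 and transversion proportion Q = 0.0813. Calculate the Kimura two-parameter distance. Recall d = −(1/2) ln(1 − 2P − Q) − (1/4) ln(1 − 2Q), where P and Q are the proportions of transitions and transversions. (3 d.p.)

0.151

Under the Kimura two-parameter model, d = −½ ln(1 − 2P − Q) − ¼ ln(1 − 2Q).
1 − 2P − Q = 0.8079, giving −½ ln(0.8079) = 0.106658.
1 − 2Q = 0.8374, giving −¼ ln(0.8374) = 0.044363.
d = 0.106658 + 0.044363 = 0.151021.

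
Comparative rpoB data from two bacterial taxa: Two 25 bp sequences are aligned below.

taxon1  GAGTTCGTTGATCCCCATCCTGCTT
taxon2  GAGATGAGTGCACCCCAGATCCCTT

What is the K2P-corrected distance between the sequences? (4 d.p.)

0.6659

Of 25 sites, 3 differences are transitions and 8 are transversions, so P = 3/25 = 0.12 and Q = 8/25 = 0.32.
Under the Kimura two-parameter model, d = −½ ln(1 − 2P − Q) − ¼ ln(1 − 2Q).
1 − 2P − Q = 0.44, giving −½ ln(0.44) = 0.410490.
1 − 2Q = 0.36, giving −¼ ln(0.36) = 0.255413.
d = 0.410490 + 0.255413 = 0.665903.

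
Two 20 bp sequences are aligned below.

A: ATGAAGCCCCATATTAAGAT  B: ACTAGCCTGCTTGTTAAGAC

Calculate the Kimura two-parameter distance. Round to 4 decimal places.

Of 20 sites, 5 differences are transitions and 4 are transversions, so P = 5/20 = 0.25 and Q = 4/20 = 0.2.
Under the Kimura two-parameter model, d = −½ ln(1 − 2P − Q) − ¼ ln(1 − 2Q).
1 − 2P − Q = 0.3, giving −½ ln(0.3) = 0.601986.
1 − 2Q = 0.6, giving −¼ ln(0.6) = 0.127706.
d = 0.601986 + 0.127706 = 0.729692.

0.7297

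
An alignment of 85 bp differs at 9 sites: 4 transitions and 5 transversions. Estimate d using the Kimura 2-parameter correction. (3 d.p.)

P = 4/85 ≈ 0.047059 and Q = 5/85 ≈ 0.058824.
Under the Kimura two-parameter model, d = −½ ln(1 − 2P − Q) − ¼ ln(1 − 2Q).
1 − 2P − Q = 0.847058, giving −½ ln(0.847058) = 0.082993.
1 − 2Q = 0.882352, giving −¼ ln(0.882352) = 0.031291.
d = 0.082993 + 0.031291 = 0.114284.

0.114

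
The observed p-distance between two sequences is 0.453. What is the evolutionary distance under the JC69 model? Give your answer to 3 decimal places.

0.695

d = −(3/4) ln(1 − 4p/3) = −0.75 ln(1 − 0.604) = −0.75 ln(0.396)
  = −0.75 × (-0.926341) = 0.694756 substitutions/site.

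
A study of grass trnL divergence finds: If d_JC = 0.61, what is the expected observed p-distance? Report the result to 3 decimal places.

p = (3/4)(1 − e^(−4d/3)) = 0.75 × (1 − e^(-0.813333)) = 0.75 × (1 − 0.443378) = 0.417467.

0.417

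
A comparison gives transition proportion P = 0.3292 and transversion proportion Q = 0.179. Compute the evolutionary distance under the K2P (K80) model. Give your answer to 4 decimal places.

1.0190

Under the Kimura two-parameter model, d = −½ ln(1 − 2P − Q) − ¼ ln(1 − 2Q).
1 − 2P − Q = 0.1626, giving −½ ln(0.1626) = 0.908231.
1 − 2Q = 0.642, giving −¼ ln(0.642) = 0.110792.
d = 0.908231 + 0.110792 = 1.019023.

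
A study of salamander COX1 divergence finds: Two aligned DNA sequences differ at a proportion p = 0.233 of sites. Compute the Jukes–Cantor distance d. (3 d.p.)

d = −(3/4) ln(1 − 4p/3) = −0.75 ln(1 − 0.310667) = −0.75 ln(0.689333)
  = −0.75 × (-0.372031) = 0.279023 substitutions/site.

0.279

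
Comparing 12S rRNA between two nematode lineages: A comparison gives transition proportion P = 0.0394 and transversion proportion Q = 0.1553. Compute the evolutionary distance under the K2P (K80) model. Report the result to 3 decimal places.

Under the Kimura two-parameter model, d = −½ ln(1 − 2P − Q) − ¼ ln(1 − 2Q).
1 − 2P − Q = 0.7659, giving −½ ln(0.7659) = 0.133352.
1 − 2Q = 0.6894, giving −¼ ln(0.6894) = 0.092983.
d = 0.133352 + 0.092983 = 0.226335.

0.226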